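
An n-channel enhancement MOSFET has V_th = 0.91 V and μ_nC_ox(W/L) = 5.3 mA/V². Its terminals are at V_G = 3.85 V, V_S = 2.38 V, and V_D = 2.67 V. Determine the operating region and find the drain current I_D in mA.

Triode; I_D = 0.638 mA

V_GS = V_G − V_S = 3.85 − 2.38 = 1.47 V; V_DS = V_D − V_S = 2.67 − 2.38 = 0.29 V.
V_ov = V_GS − V_th = 1.47 − 0.91 = 0.56 V.
Since V_DS = 0.29 V < V_ov = 0.56 V, the device is in the triode region.
I_D = k_n [V_ov · V_DS − ½ V_DS²] = 5.3 × [0.56 × 0.29 − 0.5 × 0.29²] = 0.638 mA.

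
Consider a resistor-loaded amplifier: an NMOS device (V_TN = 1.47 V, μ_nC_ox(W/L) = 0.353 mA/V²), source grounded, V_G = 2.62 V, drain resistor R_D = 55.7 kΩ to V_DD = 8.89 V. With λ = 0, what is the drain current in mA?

I_D = 0.151 mA

V_GS = V_G = 2.62 V, so V_ov = 2.62 − 1.47 = 1.15 V.
Assume saturation: I_D = ½ k_n V_ov² = 0.5 × 0.353 × 1.15² = 0.233 mA, giving V_DS = V_DD − I_D R_D = 8.89 − 0.233 × 55.7 = -4.11 V.
But -4.11 V < V_ov = 1.15 V, so the device is actually in triode.
In triode I_D = k_n[V_ov V_DS − ½ V_DS²] and I_D = (V_DD − V_DS)/R_D. Equating: 9.83 V_DS² − 23.61 V_DS + 8.89 = 0, giving V_DS = 0.468 V (the root below V_ov).
I_D = (8.89 − 0.468) / 55.7 = 0.151 mA.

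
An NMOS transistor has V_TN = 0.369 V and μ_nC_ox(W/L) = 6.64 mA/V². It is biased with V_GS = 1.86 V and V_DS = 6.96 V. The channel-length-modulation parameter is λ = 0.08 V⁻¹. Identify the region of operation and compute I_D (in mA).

Saturation; I_D = 11.5 mA

V_ov = V_GS − V_TN = 1.86 − 0.369 = 1.49 V.
Since V_DS = 6.96 V ≥ V_ov = 1.49 V, the device is in saturation.
I_D = ½ k_n V_ov² (1 + λ V_DS) = 0.5 × 6.64 × 1.49² × (1 + 0.08 × 6.96) = 11.5 mA.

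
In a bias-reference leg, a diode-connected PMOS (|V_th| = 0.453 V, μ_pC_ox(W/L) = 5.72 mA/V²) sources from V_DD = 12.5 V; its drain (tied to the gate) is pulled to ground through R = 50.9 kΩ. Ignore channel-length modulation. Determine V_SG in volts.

V_SG = 0.737 V

With gate tied to drain, V_SG = V_SD ≥ V_SG − |V_th|, so the device is in saturation.
KCL at the drain: ½ k_p (V_SG − |V_th|)² = (V_DD − V_SG)/R.
Let x = V_SG − 0.453. Then 146 x² + x − 12.05 = 0, giving x = 0.284 V (positive root), so V_SG = 0.737 V.
I_D = (V_DD − V_SG)/R = (12.5 − 0.737) / 50.9 = 0.231 mA.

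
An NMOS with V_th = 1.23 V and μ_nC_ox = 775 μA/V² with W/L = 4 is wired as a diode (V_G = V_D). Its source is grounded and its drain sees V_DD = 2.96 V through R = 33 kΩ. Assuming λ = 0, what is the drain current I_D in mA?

I_D = 0.0471 mA

With gate tied to drain, V_GS = V_DS ≥ V_GS − V_th, so the device is in saturation.
k_n = μ_nC_ox · (W/L) = 3.1 mA/V².
KCL at the drain: ½ k_n (V_GS − V_th)² = (V_DD − V_GS)/R.
Let x = V_GS − 1.23. Then 51.1 x² + x − 1.73 = 0, giving x = 0.174 V (positive root), so V_GS = 1.4 V.
I_D = (V_DD − V_GS)/R = (2.96 − 1.4) / 33 = 0.0471 mA.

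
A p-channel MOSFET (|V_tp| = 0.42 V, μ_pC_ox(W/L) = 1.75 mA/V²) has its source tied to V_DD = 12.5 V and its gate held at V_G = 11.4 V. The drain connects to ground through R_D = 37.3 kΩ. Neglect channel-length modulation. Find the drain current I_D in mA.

V_SG = V_DD − V_G = 12.5 − 11.4 = 1.1 V, so V_ov = 1.1 − 0.42 = 0.68 V.
Assume saturation: I_D = ½ k_p V_ov² = 0.5 × 1.75 × 0.68² = 0.405 mA, giving V_SD = V_DD − I_D R_D = 12.5 − 0.405 × 37.3 = -2.59 V.
But -2.59 V < V_ov = 0.68 V, so the device is actually in triode.
In triode I_D = k_p[V_ov V_SD − ½ V_SD²] and I_D = (V_DD − V_SD)/R_D. Equating: 32.6 V_SD² − 45.39 V_SD + 12.5 = 0, giving V_SD = 0.378 V (the root below V_ov).
I_D = (12.5 − 0.378) / 37.3 = 0.325 mA.

I_D = 0.325 mA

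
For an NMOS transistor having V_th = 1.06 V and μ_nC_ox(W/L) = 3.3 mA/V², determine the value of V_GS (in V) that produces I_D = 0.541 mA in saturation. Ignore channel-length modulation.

V_GS = 1.63 V

In saturation I_D = ½ k_n (V_GS − V_th)², so V_GS − V_th = √(2 I_D / k_n) = √(2 × 0.541 / 3.3) = 0.573 V.
V_GS = 1.06 + 0.573 = 1.63 V.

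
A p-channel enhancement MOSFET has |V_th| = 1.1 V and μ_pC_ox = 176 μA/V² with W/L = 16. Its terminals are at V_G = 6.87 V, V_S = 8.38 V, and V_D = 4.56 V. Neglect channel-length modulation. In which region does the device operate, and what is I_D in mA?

Saturation; I_D = 0.237 mA

V_SG = V_S − V_G = 8.38 − 6.87 = 1.51 V; V_SD = V_S − V_D = 8.38 − 4.56 = 3.82 V.
k_p = μ_pC_ox · (W/L) = 2.816 mA/V².
V_ov = V_SG − |V_th| = 1.51 − 1.1 = 0.41 V.
Since V_SD = 3.82 V ≥ V_ov = 0.41 V, the device is in saturation.
I_D = ½ k_p V_ov² = 0.5 × 2.816 × 0.41² = 0.237 mA.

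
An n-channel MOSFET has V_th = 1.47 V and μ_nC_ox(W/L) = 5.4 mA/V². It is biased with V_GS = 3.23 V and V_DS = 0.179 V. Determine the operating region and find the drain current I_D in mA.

Triode; I_D = 1.61 mA

V_ov = V_GS − V_th = 3.23 − 1.47 = 1.76 V.
Since V_DS = 0.179 V < V_ov = 1.76 V, the device is in the triode region.
I_D = k_n [V_ov · V_DS − ½ V_DS²] = 5.4 × [1.76 × 0.179 − 0.5 × 0.179²] = 1.61 mA.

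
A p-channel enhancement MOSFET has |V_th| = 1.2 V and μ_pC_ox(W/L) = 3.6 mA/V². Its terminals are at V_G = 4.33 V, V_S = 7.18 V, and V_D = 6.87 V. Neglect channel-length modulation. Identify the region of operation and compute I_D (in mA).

V_SG = V_S − V_G = 7.18 − 4.33 = 2.85 V; V_SD = V_S − V_D = 7.18 − 6.87 = 0.31 V.
V_ov = V_SG − |V_th| = 2.85 − 1.2 = 1.65 V.
Since V_SD = 0.31 V < V_ov = 1.65 V, the device is in the triode region.
I_D = k_p [V_ov · V_SD − ½ V_SD²] = 3.6 × [1.65 × 0.31 − 0.5 × 0.31²] = 1.67 mA.

Triode; I_D = 1.67 mA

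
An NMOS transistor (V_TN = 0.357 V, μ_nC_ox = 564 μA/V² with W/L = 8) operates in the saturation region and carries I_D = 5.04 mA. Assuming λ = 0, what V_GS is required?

V_GS = 1.85 V

k_n = μ_nC_ox · (W/L) = 4.512 mA/V².
In saturation I_D = ½ k_n (V_GS − V_TN)², so V_GS − V_TN = √(2 I_D / k_n) = √(2 × 5.04 / 4.512) = 1.49 V.
V_GS = 0.357 + 1.49 = 1.85 V.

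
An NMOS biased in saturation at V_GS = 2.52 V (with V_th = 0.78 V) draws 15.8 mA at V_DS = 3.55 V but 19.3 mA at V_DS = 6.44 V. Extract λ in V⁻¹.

With V_GS fixed, I_D ∝ (1 + λ V_DS) in saturation, so I_D2/I_D1 = (1 + λ V_DS2)/(1 + λ V_DS1).
19.3/15.8 = 1.222 = (1 + 6.44 λ)/(1 + 3.55 λ).
Solving: λ (I_D1 V_DS2 − I_D2 V_DS1) = I_D2 − I_D1, so λ = (19.3 − 15.8) / (15.8 × 6.44 − 19.3 × 3.55) = 3.5 / 33.2 = 0.105 V⁻¹.

λ = 0.105 V⁻¹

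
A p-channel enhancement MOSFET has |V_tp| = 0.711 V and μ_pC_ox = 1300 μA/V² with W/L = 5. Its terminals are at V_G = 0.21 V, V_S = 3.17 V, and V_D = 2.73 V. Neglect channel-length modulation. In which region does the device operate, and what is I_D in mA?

Triode; I_D = 5.80 mA

V_SG = V_S − V_G = 3.17 − 0.21 = 2.96 V; V_SD = V_S − V_D = 3.17 − 2.73 = 0.44 V.
k_p = μ_pC_ox · (W/L) = 6.5 mA/V².
V_ov = V_SG − |V_tp| = 2.96 − 0.711 = 2.25 V.
Since V_SD = 0.44 V < V_ov = 2.25 V, the device is in the triode region.
I_D = k_p [V_ov · V_SD − ½ V_SD²] = 6.5 × [2.25 × 0.44 − 0.5 × 0.44²] = 5.8 mA.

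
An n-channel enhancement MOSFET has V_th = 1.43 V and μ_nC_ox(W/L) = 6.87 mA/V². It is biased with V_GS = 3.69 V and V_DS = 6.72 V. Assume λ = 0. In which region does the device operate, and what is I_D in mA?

V_ov = V_GS − V_th = 3.69 − 1.43 = 2.26 V.
Since V_DS = 6.72 V ≥ V_ov = 2.26 V, the device is in saturation.
I_D = ½ k_n V_ov² = 0.5 × 6.87 × 2.26² = 17.5 mA.

Saturation; I_D = 17.5 mA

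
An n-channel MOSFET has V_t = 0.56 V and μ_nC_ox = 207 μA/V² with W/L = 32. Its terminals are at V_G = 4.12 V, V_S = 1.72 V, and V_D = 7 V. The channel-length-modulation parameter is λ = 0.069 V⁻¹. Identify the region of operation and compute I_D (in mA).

V_GS = V_G − V_S = 4.12 − 1.72 = 2.4 V; V_DS = V_D − V_S = 7 − 1.72 = 5.28 V.
k_n = μ_nC_ox · (W/L) = 6.624 mA/V².
V_ov = V_GS − V_t = 2.4 − 0.56 = 1.84 V.
Since V_DS = 5.28 V ≥ V_ov = 1.84 V, the device is in saturation.
I_D = ½ k_n V_ov² (1 + λ V_DS) = 0.5 × 6.624 × 1.84² × (1 + 0.069 × 5.28) = 15.3 mA.

Saturation; I_D = 15.3 mA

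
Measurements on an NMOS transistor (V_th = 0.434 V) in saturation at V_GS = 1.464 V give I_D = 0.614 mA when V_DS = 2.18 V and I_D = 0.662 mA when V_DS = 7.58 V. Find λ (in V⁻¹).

With V_GS fixed, I_D ∝ (1 + λ V_DS) in saturation, so I_D2/I_D1 = (1 + λ V_DS2)/(1 + λ V_DS1).
0.662/0.614 = 1.078 = (1 + 7.58 λ)/(1 + 2.18 λ).
Solving: λ (I_D1 V_DS2 − I_D2 V_DS1) = I_D2 − I_D1, so λ = (0.662 − 0.614) / (0.614 × 7.58 − 0.662 × 2.18) = 0.048 / 3.21 = 0.0149 V⁻¹.

λ = 0.0149 V⁻¹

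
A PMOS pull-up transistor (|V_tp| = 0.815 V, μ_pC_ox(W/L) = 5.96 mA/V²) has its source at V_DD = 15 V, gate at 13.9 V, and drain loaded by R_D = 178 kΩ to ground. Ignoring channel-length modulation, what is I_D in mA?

V_SG = V_DD − V_G = 15 − 13.9 = 1.1 V, so V_ov = 1.1 − 0.815 = 0.285 V.
Assume saturation: I_D = ½ k_p V_ov² = 0.5 × 5.96 × 0.285² = 0.242 mA, giving V_SD = V_DD − I_D R_D = 15 − 0.242 × 178 = -28.1 V.
But -28.1 V < V_ov = 0.285 V, so the device is actually in triode.
In triode I_D = k_p[V_ov V_SD − ½ V_SD²] and I_D = (V_DD − V_SD)/R_D. Equating: 530 V_SD² − 303.4 V_SD + 15 = 0, giving V_SD = 0.0547 V (the root below V_ov).
I_D = (15 − 0.0547) / 178 = 0.084 mA.

I_D = 0.0840 mA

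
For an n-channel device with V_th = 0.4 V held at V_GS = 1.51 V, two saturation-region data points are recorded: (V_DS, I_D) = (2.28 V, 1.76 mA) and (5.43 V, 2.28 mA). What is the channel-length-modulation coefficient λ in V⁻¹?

λ = 0.119 V⁻¹

With V_GS fixed, I_D ∝ (1 + λ V_DS) in saturation, so I_D2/I_D1 = (1 + λ V_DS2)/(1 + λ V_DS1).
2.28/1.76 = 1.295 = (1 + 5.43 λ)/(1 + 2.28 λ).
Solving: λ (I_D1 V_DS2 − I_D2 V_DS1) = I_D2 − I_D1, so λ = (2.28 − 1.76) / (1.76 × 5.43 − 2.28 × 2.28) = 0.52 / 4.36 = 0.119 V⁻¹.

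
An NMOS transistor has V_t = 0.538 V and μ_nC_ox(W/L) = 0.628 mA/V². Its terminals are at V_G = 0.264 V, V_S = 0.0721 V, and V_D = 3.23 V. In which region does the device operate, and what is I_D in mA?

V_GS = V_G − V_S = 0.264 − 0.0721 = 0.192 V; V_DS = V_D − V_S = 3.23 − 0.0721 = 3.16 V.
V_GS = 0.192 V < V_t = 0.538 V, so the transistor is in cutoff.

Cutoff; I_D = 0 mA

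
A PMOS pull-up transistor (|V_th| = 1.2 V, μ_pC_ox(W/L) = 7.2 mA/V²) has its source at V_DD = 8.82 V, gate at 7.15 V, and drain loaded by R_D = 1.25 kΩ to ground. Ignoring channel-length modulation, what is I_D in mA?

V_SG = V_DD − V_G = 8.82 − 7.15 = 1.67 V, so V_ov = 1.67 − 1.2 = 0.47 V.
Assume saturation: I_D = ½ k_p V_ov² = 0.5 × 7.2 × 0.47² = 0.795 mA, giving V_SD = V_DD − I_D R_D = 8.82 − 0.795 × 1.25 = 7.83 V.
V_SD = 7.83 V ≥ V_ov = 0.47 V, confirming saturation.

I_D = 0.795 mA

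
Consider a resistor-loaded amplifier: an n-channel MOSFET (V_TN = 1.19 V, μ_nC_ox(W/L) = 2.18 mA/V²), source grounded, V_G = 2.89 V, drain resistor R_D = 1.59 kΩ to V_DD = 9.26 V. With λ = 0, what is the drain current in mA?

V_GS = V_G = 2.89 V, so V_ov = 2.89 − 1.19 = 1.7 V.
Assume saturation: I_D = ½ k_n V_ov² = 0.5 × 2.18 × 1.7² = 3.15 mA, giving V_DS = V_DD − I_D R_D = 9.26 − 3.15 × 1.59 = 4.25 V.
V_DS = 4.25 V ≥ V_ov = 1.7 V, confirming saturation.

I_D = 3.15 mA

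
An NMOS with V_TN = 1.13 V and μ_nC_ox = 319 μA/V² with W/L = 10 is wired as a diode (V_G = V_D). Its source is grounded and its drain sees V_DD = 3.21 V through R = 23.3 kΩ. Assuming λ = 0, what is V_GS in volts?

V_GS = 1.35 V

With gate tied to drain, V_GS = V_DS ≥ V_GS − V_TN, so the device is in saturation.
k_n = μ_nC_ox · (W/L) = 3.19 mA/V².
KCL at the drain: ½ k_n (V_GS − V_TN)² = (V_DD − V_GS)/R.
Let x = V_GS − 1.13. Then 37.2 x² + x − 2.08 = 0, giving x = 0.224 V (positive root), so V_GS = 1.35 V.
I_D = (V_DD − V_GS)/R = (3.21 − 1.35) / 23.3 = 0.0797 mA.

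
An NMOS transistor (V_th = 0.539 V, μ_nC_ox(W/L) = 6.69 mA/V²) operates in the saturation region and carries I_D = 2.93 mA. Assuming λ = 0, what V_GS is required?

V_GS = 1.47 V

In saturation I_D = ½ k_n (V_GS − V_th)², so V_GS − V_th = √(2 I_D / k_n) = √(2 × 2.93 / 6.69) = 0.936 V.
V_GS = 0.539 + 0.936 = 1.47 V.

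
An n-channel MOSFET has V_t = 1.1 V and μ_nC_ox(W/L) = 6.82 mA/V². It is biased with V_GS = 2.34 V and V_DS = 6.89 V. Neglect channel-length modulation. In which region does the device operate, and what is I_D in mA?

V_ov = V_GS − V_t = 2.34 − 1.1 = 1.24 V.
Since V_DS = 6.89 V ≥ V_ov = 1.24 V, the device is in saturation.
I_D = ½ k_n V_ov² = 0.5 × 6.82 × 1.24² = 5.24 mA.

Saturation; I_D = 5.24 mA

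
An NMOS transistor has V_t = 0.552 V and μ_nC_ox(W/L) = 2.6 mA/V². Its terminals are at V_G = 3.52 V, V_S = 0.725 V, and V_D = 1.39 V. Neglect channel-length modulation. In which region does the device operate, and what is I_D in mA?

Triode; I_D = 3.30 mA

V_GS = V_G − V_S = 3.52 − 0.725 = 2.79 V; V_DS = V_D − V_S = 1.39 − 0.725 = 0.665 V.
V_ov = V_GS − V_t = 2.79 − 0.552 = 2.24 V.
Since V_DS = 0.665 V < V_ov = 2.24 V, the device is in the triode region.
I_D = k_n [V_ov · V_DS − ½ V_DS²] = 2.6 × [2.24 × 0.665 − 0.5 × 0.665²] = 3.3 mA.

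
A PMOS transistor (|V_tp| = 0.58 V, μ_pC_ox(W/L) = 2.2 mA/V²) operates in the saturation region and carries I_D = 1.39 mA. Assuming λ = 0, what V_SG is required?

In saturation I_D = ½ k_p (V_SG − |V_tp|)², so V_SG − |V_tp| = √(2 I_D / k_p) = √(2 × 1.39 / 2.2) = 1.12 V.
V_SG = 0.58 + 1.12 = 1.7 V.

V_SG = 1.70 V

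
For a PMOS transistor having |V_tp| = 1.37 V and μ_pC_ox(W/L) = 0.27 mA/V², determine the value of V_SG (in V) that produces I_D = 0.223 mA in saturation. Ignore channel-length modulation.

In saturation I_D = ½ k_p (V_SG − |V_tp|)², so V_SG − |V_tp| = √(2 I_D / k_p) = √(2 × 0.223 / 0.27) = 1.29 V.
V_SG = 1.37 + 1.29 = 2.66 V.

V_SG = 2.66 V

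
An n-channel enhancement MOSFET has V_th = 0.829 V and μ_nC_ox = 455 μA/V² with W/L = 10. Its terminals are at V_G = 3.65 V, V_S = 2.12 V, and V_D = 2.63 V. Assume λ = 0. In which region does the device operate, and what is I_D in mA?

V_GS = V_G − V_S = 3.65 − 2.12 = 1.53 V; V_DS = V_D − V_S = 2.63 − 2.12 = 0.51 V.
k_n = μ_nC_ox · (W/L) = 4.55 mA/V².
V_ov = V_GS − V_th = 1.53 − 0.829 = 0.701 V.
Since V_DS = 0.51 V < V_ov = 0.701 V, the device is in the triode region.
I_D = k_n [V_ov · V_DS − ½ V_DS²] = 4.55 × [0.701 × 0.51 − 0.5 × 0.51²] = 1.03 mA.

Triode; I_D = 1.03 mA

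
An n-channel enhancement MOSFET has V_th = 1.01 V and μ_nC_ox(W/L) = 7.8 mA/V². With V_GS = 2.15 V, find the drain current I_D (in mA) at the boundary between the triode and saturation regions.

I_D = 5.07 mA

At the boundary V_DS = V_ov = V_GS − V_th = 2.15 − 1.01 = 1.14 V.
I_D = ½ k_n V_ov² = 0.5 × 7.8 × 1.14² = 5.07 mA.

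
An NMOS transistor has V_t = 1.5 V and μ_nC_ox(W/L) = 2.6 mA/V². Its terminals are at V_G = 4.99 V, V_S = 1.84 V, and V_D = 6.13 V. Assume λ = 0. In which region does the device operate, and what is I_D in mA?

Saturation; I_D = 3.54 mA

V_GS = V_G − V_S = 4.99 − 1.84 = 3.15 V; V_DS = V_D − V_S = 6.13 − 1.84 = 4.29 V.
V_ov = V_GS − V_t = 3.15 − 1.5 = 1.65 V.
Since V_DS = 4.29 V ≥ V_ov = 1.65 V, the device is in saturation.
I_D = ½ k_n V_ov² = 0.5 × 2.6 × 1.65² = 3.54 mA.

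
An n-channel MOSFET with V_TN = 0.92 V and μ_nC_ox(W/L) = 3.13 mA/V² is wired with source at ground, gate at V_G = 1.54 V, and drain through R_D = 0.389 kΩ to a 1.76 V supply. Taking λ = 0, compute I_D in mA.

I_D = 0.602 mA

V_GS = V_G = 1.54 V, so V_ov = 1.54 − 0.92 = 0.62 V.
Assume saturation: I_D = ½ k_n V_ov² = 0.5 × 3.13 × 0.62² = 0.602 mA, giving V_DS = V_DD − I_D R_D = 1.76 − 0.602 × 0.389 = 1.53 V.
V_DS = 1.53 V ≥ V_ov = 0.62 V, confirming saturation.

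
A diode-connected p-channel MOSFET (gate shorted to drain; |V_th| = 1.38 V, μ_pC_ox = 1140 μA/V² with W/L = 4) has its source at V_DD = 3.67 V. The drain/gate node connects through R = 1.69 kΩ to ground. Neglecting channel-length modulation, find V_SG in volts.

With gate tied to drain, V_SG = V_SD ≥ V_SG − |V_th|, so the device is in saturation.
k_p = μ_pC_ox · (W/L) = 4.56 mA/V².
KCL at the drain: ½ k_p (V_SG − |V_th|)² = (V_DD − V_SG)/R.
Let x = V_SG − 1.38. Then 3.85 x² + x − 2.29 = 0, giving x = 0.652 V (positive root), so V_SG = 2.03 V.
I_D = (V_DD − V_SG)/R = (3.67 − 2.03) / 1.69 = 0.969 mA.

V_SG = 2.03 V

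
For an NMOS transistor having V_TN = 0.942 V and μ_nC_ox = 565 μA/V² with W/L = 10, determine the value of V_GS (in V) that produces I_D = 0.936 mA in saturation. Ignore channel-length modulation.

V_GS = 1.52 V

k_n = μ_nC_ox · (W/L) = 5.65 mA/V².
In saturation I_D = ½ k_n (V_GS − V_TN)², so V_GS − V_TN = √(2 I_D / k_n) = √(2 × 0.936 / 5.65) = 0.576 V.
V_GS = 0.942 + 0.576 = 1.52 V.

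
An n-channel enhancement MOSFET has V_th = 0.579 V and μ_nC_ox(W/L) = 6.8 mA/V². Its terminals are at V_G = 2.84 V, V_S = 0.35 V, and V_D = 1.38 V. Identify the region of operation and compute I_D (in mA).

V_GS = V_G − V_S = 2.84 − 0.35 = 2.49 V; V_DS = V_D − V_S = 1.38 − 0.35 = 1.03 V.
V_ov = V_GS − V_th = 2.49 − 0.579 = 1.91 V.
Since V_DS = 1.03 V < V_ov = 1.91 V, the device is in the triode region.
I_D = k_n [V_ov · V_DS − ½ V_DS²] = 6.8 × [1.91 × 1.03 − 0.5 × 1.03²] = 9.78 mA.

Triode; I_D = 9.78 mA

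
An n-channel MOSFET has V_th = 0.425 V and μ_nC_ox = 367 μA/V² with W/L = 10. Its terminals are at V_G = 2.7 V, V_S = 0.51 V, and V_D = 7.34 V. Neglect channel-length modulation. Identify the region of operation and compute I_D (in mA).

Saturation; I_D = 5.72 mA

V_GS = V_G − V_S = 2.7 − 0.51 = 2.19 V; V_DS = V_D − V_S = 7.34 − 0.51 = 6.83 V.
k_n = μ_nC_ox · (W/L) = 3.67 mA/V².
V_ov = V_GS − V_th = 2.19 − 0.425 = 1.77 V.
Since V_DS = 6.83 V ≥ V_ov = 1.77 V, the device is in saturation.
I_D = ½ k_n V_ov² = 0.5 × 3.67 × 1.77² = 5.72 mA.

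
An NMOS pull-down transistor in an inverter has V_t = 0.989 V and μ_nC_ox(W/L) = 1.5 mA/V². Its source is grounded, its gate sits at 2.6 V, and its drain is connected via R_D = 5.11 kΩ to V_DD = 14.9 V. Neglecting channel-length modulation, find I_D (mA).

V_GS = V_G = 2.6 V, so V_ov = 2.6 − 0.989 = 1.61 V.
Assume saturation: I_D = ½ k_n V_ov² = 0.5 × 1.5 × 1.61² = 1.95 mA, giving V_DS = V_DD − I_D R_D = 14.9 − 1.95 × 5.11 = 4.95 V.
V_DS = 4.95 V ≥ V_ov = 1.61 V, confirming saturation.

I_D = 1.95 mA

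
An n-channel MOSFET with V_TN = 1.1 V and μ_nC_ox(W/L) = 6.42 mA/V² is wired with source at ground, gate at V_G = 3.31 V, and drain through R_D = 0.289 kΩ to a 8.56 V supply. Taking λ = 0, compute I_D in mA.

I_D = 15.7 mA

V_GS = V_G = 3.31 V, so V_ov = 3.31 − 1.1 = 2.21 V.
Assume saturation: I_D = ½ k_n V_ov² = 0.5 × 6.42 × 2.21² = 15.7 mA, giving V_DS = V_DD − I_D R_D = 8.56 − 15.7 × 0.289 = 4.03 V.
V_DS = 4.03 V ≥ V_ov = 2.21 V, confirming saturation.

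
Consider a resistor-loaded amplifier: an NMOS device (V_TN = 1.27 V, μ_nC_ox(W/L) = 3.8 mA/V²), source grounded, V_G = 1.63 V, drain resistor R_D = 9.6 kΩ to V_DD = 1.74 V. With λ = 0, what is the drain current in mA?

V_GS = V_G = 1.63 V, so V_ov = 1.63 − 1.27 = 0.36 V.
Assume saturation: I_D = ½ k_n V_ov² = 0.5 × 3.8 × 0.36² = 0.246 mA, giving V_DS = V_DD − I_D R_D = 1.74 − 0.246 × 9.6 = -0.624 V.
But -0.624 V < V_ov = 0.36 V, so the device is actually in triode.
In triode I_D = k_n[V_ov V_DS − ½ V_DS²] and I_D = (V_DD − V_DS)/R_D. Equating: 18.2 V_DS² − 14.13 V_DS + 1.74 = 0, giving V_DS = 0.154 V (the root below V_ov).
I_D = (1.74 − 0.154) / 9.6 = 0.165 mA.

I_D = 0.165 mA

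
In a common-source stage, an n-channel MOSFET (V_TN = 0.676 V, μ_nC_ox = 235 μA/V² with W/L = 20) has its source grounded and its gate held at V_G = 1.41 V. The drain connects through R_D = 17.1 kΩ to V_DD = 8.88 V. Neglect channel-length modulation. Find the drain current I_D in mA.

V_GS = V_G = 1.41 V, so V_ov = 1.41 − 0.676 = 0.734 V.
k_n = μ_nC_ox · (W/L) = 4.7 mA/V².
Assume saturation: I_D = ½ k_n V_ov² = 0.5 × 4.7 × 0.734² = 1.27 mA, giving V_DS = V_DD − I_D R_D = 8.88 − 1.27 × 17.1 = -12.8 V.
But -12.8 V < V_ov = 0.734 V, so the device is actually in triode.
In triode I_D = k_n[V_ov V_DS − ½ V_DS²] and I_D = (V_DD − V_DS)/R_D. Equating: 40.2 V_DS² − 59.99 V_DS + 8.88 = 0, giving V_DS = 0.167 V (the root below V_ov).
I_D = (8.88 − 0.167) / 17.1 = 0.51 mA.

I_D = 0.510 mA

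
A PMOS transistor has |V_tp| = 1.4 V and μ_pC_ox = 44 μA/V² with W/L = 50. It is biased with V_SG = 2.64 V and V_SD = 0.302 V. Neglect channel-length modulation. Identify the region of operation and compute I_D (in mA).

k_p = μ_pC_ox · (W/L) = 2.2 mA/V².
V_ov = V_SG − |V_tp| = 2.64 − 1.4 = 1.24 V.
Since V_SD = 0.302 V < V_ov = 1.24 V, the device is in the triode region.
I_D = k_p [V_ov · V_SD − ½ V_SD²] = 2.2 × [1.24 × 0.302 − 0.5 × 0.302²] = 0.724 mA.

Triode; I_D = 0.724 mA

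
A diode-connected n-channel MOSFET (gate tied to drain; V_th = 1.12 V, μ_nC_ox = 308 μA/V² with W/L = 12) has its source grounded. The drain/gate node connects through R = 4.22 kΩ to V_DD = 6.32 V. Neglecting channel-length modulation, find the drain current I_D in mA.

With gate tied to drain, V_GS = V_DS ≥ V_GS − V_th, so the device is in saturation.
k_n = μ_nC_ox · (W/L) = 3.696 mA/V².
KCL at the drain: ½ k_n (V_GS − V_th)² = (V_DD − V_GS)/R.
Let x = V_GS − 1.12. Then 7.8 x² + x − 5.2 = 0, giving x = 0.755 V (positive root), so V_GS = 1.87 V.
I_D = (V_DD − V_GS)/R = (6.32 − 1.87) / 4.22 = 1.05 mA.

I_D = 1.05 mA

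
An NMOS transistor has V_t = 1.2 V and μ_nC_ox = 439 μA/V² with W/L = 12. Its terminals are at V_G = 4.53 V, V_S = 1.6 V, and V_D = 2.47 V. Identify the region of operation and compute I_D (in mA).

Triode; I_D = 5.94 mA

V_GS = V_G − V_S = 4.53 − 1.6 = 2.93 V; V_DS = V_D − V_S = 2.47 − 1.6 = 0.87 V.
k_n = μ_nC_ox · (W/L) = 5.268 mA/V².
V_ov = V_GS − V_t = 2.93 − 1.2 = 1.73 V.
Since V_DS = 0.87 V < V_ov = 1.73 V, the device is in the triode region.
I_D = k_n [V_ov · V_DS − ½ V_DS²] = 5.268 × [1.73 × 0.87 − 0.5 × 0.87²] = 5.94 mA.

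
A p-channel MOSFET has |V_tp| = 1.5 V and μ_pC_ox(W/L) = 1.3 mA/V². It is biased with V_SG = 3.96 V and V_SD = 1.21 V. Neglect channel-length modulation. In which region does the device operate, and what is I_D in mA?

Triode; I_D = 2.92 mA

V_ov = V_SG − |V_tp| = 3.96 − 1.5 = 2.46 V.
Since V_SD = 1.21 V < V_ov = 2.46 V, the device is in the triode region.
I_D = k_p [V_ov · V_SD − ½ V_SD²] = 1.3 × [2.46 × 1.21 − 0.5 × 1.21²] = 2.92 mA.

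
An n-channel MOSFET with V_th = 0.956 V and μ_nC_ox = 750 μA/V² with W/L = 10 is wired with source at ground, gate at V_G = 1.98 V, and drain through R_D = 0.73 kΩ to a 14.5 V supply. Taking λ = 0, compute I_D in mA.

I_D = 3.93 mA

V_GS = V_G = 1.98 V, so V_ov = 1.98 − 0.956 = 1.02 V.
k_n = μ_nC_ox · (W/L) = 7.5 mA/V².
Assume saturation: I_D = ½ k_n V_ov² = 0.5 × 7.5 × 1.02² = 3.93 mA, giving V_DS = V_DD − I_D R_D = 14.5 − 3.93 × 0.73 = 11.6 V.
V_DS = 11.6 V ≥ V_ov = 1.02 V, confirming saturation.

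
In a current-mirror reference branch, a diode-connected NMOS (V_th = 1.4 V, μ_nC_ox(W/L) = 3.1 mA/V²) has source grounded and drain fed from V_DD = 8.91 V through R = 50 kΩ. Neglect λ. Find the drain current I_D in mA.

I_D = 0.144 mA

With gate tied to drain, V_GS = V_DS ≥ V_GS − V_th, so the device is in saturation.
KCL at the drain: ½ k_n (V_GS − V_th)² = (V_DD − V_GS)/R.
Let x = V_GS − 1.4. Then 77.5 x² + x − 7.51 = 0, giving x = 0.305 V (positive root), so V_GS = 1.7 V.
I_D = (V_DD − V_GS)/R = (8.91 − 1.7) / 50 = 0.144 mA.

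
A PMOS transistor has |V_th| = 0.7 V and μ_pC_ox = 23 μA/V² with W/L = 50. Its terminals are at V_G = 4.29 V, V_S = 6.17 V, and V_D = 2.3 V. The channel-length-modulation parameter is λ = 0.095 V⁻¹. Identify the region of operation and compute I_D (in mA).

V_SG = V_S − V_G = 6.17 − 4.29 = 1.88 V; V_SD = V_S − V_D = 6.17 − 2.3 = 3.87 V.
k_p = μ_pC_ox · (W/L) = 1.15 mA/V².
V_ov = V_SG − |V_th| = 1.88 − 0.7 = 1.18 V.
Since V_SD = 3.87 V ≥ V_ov = 1.18 V, the device is in saturation.
I_D = ½ k_p V_ov² (1 + λ V_SD) = 0.5 × 1.15 × 1.18² × (1 + 0.095 × 3.87) = 1.09 mA.

Saturation; I_D = 1.09 mA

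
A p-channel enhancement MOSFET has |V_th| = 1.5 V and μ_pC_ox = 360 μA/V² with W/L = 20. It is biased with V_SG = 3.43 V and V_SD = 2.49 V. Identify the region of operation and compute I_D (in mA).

k_p = μ_pC_ox · (W/L) = 7.2 mA/V².
V_ov = V_SG − |V_th| = 3.43 − 1.5 = 1.93 V.
Since V_SD = 2.49 V ≥ V_ov = 1.93 V, the device is in saturation.
I_D = ½ k_p V_ov² = 0.5 × 7.2 × 1.93² = 13.4 mA.

Saturation; I_D = 13.4 mA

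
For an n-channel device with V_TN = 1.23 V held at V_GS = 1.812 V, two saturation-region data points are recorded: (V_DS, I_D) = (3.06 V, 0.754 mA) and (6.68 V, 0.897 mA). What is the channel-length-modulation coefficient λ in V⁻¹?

With V_GS fixed, I_D ∝ (1 + λ V_DS) in saturation, so I_D2/I_D1 = (1 + λ V_DS2)/(1 + λ V_DS1).
0.897/0.754 = 1.19 = (1 + 6.68 λ)/(1 + 3.06 λ).
Solving: λ (I_D1 V_DS2 − I_D2 V_DS1) = I_D2 − I_D1, so λ = (0.897 − 0.754) / (0.754 × 6.68 − 0.897 × 3.06) = 0.143 / 2.29 = 0.0624 V⁻¹.

λ = 0.0624 V⁻¹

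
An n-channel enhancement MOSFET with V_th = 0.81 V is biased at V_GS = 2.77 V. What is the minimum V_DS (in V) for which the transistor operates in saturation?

The boundary between triode and saturation is V_DS = V_GS − V_th = V_ov.
V_ov = 2.77 − 0.81 = 1.96 V.

V_DS,sat = 1.96 V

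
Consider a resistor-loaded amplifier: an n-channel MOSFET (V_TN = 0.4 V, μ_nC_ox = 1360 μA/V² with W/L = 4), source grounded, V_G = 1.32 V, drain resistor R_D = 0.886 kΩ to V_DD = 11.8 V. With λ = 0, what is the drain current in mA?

V_GS = V_G = 1.32 V, so V_ov = 1.32 − 0.4 = 0.92 V.
k_n = μ_nC_ox · (W/L) = 5.44 mA/V².
Assume saturation: I_D = ½ k_n V_ov² = 0.5 × 5.44 × 0.92² = 2.3 mA, giving V_DS = V_DD − I_D R_D = 11.8 − 2.3 × 0.886 = 9.76 V.
V_DS = 9.76 V ≥ V_ov = 0.92 V, confirming saturation.

I_D = 2.30 mA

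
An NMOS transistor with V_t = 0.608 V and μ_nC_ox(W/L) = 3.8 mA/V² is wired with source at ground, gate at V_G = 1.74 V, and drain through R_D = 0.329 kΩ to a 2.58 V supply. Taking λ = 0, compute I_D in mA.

I_D = 2.43 mA

V_GS = V_G = 1.74 V, so V_ov = 1.74 − 0.608 = 1.13 V.
Assume saturation: I_D = ½ k_n V_ov² = 0.5 × 3.8 × 1.13² = 2.43 mA, giving V_DS = V_DD − I_D R_D = 2.58 − 2.43 × 0.329 = 1.78 V.
V_DS = 1.78 V ≥ V_ov = 1.13 V, confirming saturation.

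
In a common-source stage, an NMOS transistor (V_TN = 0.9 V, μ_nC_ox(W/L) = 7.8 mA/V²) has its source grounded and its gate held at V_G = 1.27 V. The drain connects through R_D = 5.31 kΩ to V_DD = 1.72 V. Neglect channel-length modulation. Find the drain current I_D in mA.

I_D = 0.300 mA

V_GS = V_G = 1.27 V, so V_ov = 1.27 − 0.9 = 0.37 V.
Assume saturation: I_D = ½ k_n V_ov² = 0.5 × 7.8 × 0.37² = 0.534 mA, giving V_DS = V_DD − I_D R_D = 1.72 − 0.534 × 5.31 = -1.12 V.
But -1.12 V < V_ov = 0.37 V, so the device is actually in triode.
In triode I_D = k_n[V_ov V_DS − ½ V_DS²] and I_D = (V_DD − V_DS)/R_D. Equating: 20.7 V_DS² − 16.32 V_DS + 1.72 = 0, giving V_DS = 0.125 V (the root below V_ov).
I_D = (1.72 − 0.125) / 5.31 = 0.3 mA.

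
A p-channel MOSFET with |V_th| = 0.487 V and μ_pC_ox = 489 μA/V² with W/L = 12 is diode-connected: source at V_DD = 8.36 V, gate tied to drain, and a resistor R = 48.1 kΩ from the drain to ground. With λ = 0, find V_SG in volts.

V_SG = 0.720 V

With gate tied to drain, V_SG = V_SD ≥ V_SG − |V_th|, so the device is in saturation.
k_p = μ_pC_ox · (W/L) = 5.868 mA/V².
KCL at the drain: ½ k_p (V_SG − |V_th|)² = (V_DD − V_SG)/R.
Let x = V_SG − 0.487. Then 141 x² + x − 7.873 = 0, giving x = 0.233 V (positive root), so V_SG = 0.72 V.
I_D = (V_DD − V_SG)/R = (8.36 − 0.72) / 48.1 = 0.159 mA.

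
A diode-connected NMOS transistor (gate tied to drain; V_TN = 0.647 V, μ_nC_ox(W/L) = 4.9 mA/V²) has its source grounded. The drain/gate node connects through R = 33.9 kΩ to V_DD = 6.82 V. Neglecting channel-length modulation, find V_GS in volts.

V_GS = 0.914 V

With gate tied to drain, V_GS = V_DS ≥ V_GS − V_TN, so the device is in saturation.
KCL at the drain: ½ k_n (V_GS − V_TN)² = (V_DD − V_GS)/R.
Let x = V_GS − 0.647. Then 83.1 x² + x − 6.173 = 0, giving x = 0.267 V (positive root), so V_GS = 0.914 V.
I_D = (V_DD − V_GS)/R = (6.82 − 0.914) / 33.9 = 0.174 mA.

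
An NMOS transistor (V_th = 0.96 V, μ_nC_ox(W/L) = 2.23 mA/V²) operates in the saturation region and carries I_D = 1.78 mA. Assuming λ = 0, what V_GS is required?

V_GS = 2.22 V

In saturation I_D = ½ k_n (V_GS − V_th)², so V_GS − V_th = √(2 I_D / k_n) = √(2 × 1.78 / 2.23) = 1.26 V.
V_GS = 0.96 + 1.26 = 2.22 V.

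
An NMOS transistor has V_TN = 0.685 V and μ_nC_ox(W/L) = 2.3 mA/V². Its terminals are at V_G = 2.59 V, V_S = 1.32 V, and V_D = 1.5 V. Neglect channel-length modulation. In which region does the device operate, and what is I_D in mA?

Triode; I_D = 0.205 mA

V_GS = V_G − V_S = 2.59 − 1.32 = 1.27 V; V_DS = V_D − V_S = 1.5 − 1.32 = 0.18 V.
V_ov = V_GS − V_TN = 1.27 − 0.685 = 0.585 V.
Since V_DS = 0.18 V < V_ov = 0.585 V, the device is in the triode region.
I_D = k_n [V_ov · V_DS − ½ V_DS²] = 2.3 × [0.585 × 0.18 − 0.5 × 0.18²] = 0.205 mA.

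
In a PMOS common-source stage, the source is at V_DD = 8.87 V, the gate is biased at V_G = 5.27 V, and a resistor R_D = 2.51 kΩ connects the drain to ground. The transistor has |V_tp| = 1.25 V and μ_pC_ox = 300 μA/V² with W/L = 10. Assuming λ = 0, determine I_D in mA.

I_D = 3.32 mA

V_SG = V_DD − V_G = 8.87 − 5.27 = 3.6 V, so V_ov = 3.6 − 1.25 = 2.35 V.
k_p = μ_pC_ox · (W/L) = 3 mA/V².
Assume saturation: I_D = ½ k_p V_ov² = 0.5 × 3 × 2.35² = 8.28 mA, giving V_SD = V_DD − I_D R_D = 8.87 − 8.28 × 2.51 = -11.9 V.
But -11.9 V < V_ov = 2.35 V, so the device is actually in triode.
In triode I_D = k_p[V_ov V_SD − ½ V_SD²] and I_D = (V_DD − V_SD)/R_D. Equating: 3.76 V_SD² − 18.7 V_SD + 8.87 = 0, giving V_SD = 0.531 V (the root below V_ov).
I_D = (8.87 − 0.531) / 2.51 = 3.32 mA.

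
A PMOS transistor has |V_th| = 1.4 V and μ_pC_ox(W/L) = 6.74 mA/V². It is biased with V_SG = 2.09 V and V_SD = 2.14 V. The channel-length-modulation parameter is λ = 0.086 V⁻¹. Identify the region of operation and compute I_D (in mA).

V_ov = V_SG − |V_th| = 2.09 − 1.4 = 0.69 V.
Since V_SD = 2.14 V ≥ V_ov = 0.69 V, the device is in saturation.
I_D = ½ k_p V_ov² (1 + λ V_SD) = 0.5 × 6.74 × 0.69² × (1 + 0.086 × 2.14) = 1.9 mA.

Saturation; I_D = 1.90 mA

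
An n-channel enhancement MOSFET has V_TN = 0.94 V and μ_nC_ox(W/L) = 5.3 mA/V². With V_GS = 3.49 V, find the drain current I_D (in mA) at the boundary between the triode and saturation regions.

I_D = 17.2 mA

At the boundary V_DS = V_ov = V_GS − V_TN = 3.49 − 0.94 = 2.55 V.
I_D = ½ k_n V_ov² = 0.5 × 5.3 × 2.55² = 17.2 mA.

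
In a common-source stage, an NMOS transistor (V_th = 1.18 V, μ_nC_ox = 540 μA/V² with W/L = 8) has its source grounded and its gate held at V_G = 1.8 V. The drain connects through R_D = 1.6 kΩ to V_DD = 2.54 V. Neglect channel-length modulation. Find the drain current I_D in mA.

V_GS = V_G = 1.8 V, so V_ov = 1.8 − 1.18 = 0.62 V.
k_n = μ_nC_ox · (W/L) = 4.32 mA/V².
Assume saturation: I_D = ½ k_n V_ov² = 0.5 × 4.32 × 0.62² = 0.83 mA, giving V_DS = V_DD − I_D R_D = 2.54 − 0.83 × 1.6 = 1.21 V.
V_DS = 1.21 V ≥ V_ov = 0.62 V, confirming saturation.

I_D = 0.830 mA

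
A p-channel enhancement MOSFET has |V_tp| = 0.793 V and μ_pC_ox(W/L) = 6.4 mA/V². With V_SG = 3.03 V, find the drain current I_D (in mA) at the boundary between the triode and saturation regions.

I_D = 16.0 mA

At the boundary V_SD = V_ov = V_SG − |V_tp| = 3.03 − 0.793 = 2.24 V.
I_D = ½ k_p V_ov² = 0.5 × 6.4 × 2.24² = 16 mA.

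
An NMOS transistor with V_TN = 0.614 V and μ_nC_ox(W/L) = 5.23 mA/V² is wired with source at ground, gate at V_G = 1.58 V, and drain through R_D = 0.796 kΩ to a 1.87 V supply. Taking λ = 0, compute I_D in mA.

I_D = 1.77 mA

V_GS = V_G = 1.58 V, so V_ov = 1.58 − 0.614 = 0.966 V.
Assume saturation: I_D = ½ k_n V_ov² = 0.5 × 5.23 × 0.966² = 2.44 mA, giving V_DS = V_DD − I_D R_D = 1.87 − 2.44 × 0.796 = -0.0724 V.
But -0.0724 V < V_ov = 0.966 V, so the device is actually in triode.
In triode I_D = k_n[V_ov V_DS − ½ V_DS²] and I_D = (V_DD − V_DS)/R_D. Equating: 2.08 V_DS² − 5.022 V_DS + 1.87 = 0, giving V_DS = 0.46 V (the root below V_ov).
I_D = (1.87 − 0.46) / 0.796 = 1.77 mA.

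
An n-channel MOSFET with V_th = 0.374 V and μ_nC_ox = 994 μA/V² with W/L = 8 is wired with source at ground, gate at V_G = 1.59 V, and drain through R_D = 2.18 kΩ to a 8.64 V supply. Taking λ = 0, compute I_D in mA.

I_D = 3.74 mA

V_GS = V_G = 1.59 V, so V_ov = 1.59 − 0.374 = 1.22 V.
k_n = μ_nC_ox · (W/L) = 7.952 mA/V².
Assume saturation: I_D = ½ k_n V_ov² = 0.5 × 7.952 × 1.22² = 5.88 mA, giving V_DS = V_DD − I_D R_D = 8.64 − 5.88 × 2.18 = -4.18 V.
But -4.18 V < V_ov = 1.22 V, so the device is actually in triode.
In triode I_D = k_n[V_ov V_DS − ½ V_DS²] and I_D = (V_DD − V_DS)/R_D. Equating: 8.67 V_DS² − 22.08 V_DS + 8.64 = 0, giving V_DS = 0.483 V (the root below V_ov).
I_D = (8.64 − 0.483) / 2.18 = 3.74 mA.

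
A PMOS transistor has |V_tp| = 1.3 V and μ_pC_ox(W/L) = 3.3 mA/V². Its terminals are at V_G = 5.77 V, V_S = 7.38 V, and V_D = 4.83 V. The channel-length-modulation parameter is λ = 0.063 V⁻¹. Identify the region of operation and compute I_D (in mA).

V_SG = V_S − V_G = 7.38 − 5.77 = 1.61 V; V_SD = V_S − V_D = 7.38 − 4.83 = 2.55 V.
V_ov = V_SG − |V_tp| = 1.61 − 1.3 = 0.31 V.
Since V_SD = 2.55 V ≥ V_ov = 0.31 V, the device is in saturation.
I_D = ½ k_p V_ov² (1 + λ V_SD) = 0.5 × 3.3 × 0.31² × (1 + 0.063 × 2.55) = 0.184 mA.

Saturation; I_D = 0.184 mA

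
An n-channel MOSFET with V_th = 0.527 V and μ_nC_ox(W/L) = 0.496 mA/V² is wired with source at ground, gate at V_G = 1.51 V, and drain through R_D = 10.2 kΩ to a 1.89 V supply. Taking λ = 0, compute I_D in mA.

I_D = 0.148 mA

V_GS = V_G = 1.51 V, so V_ov = 1.51 − 0.527 = 0.983 V.
Assume saturation: I_D = ½ k_n V_ov² = 0.5 × 0.496 × 0.983² = 0.24 mA, giving V_DS = V_DD − I_D R_D = 1.89 − 0.24 × 10.2 = -0.554 V.
But -0.554 V < V_ov = 0.983 V, so the device is actually in triode.
In triode I_D = k_n[V_ov V_DS − ½ V_DS²] and I_D = (V_DD − V_DS)/R_D. Equating: 2.53 V_DS² − 5.973 V_DS + 1.89 = 0, giving V_DS = 0.376 V (the root below V_ov).
I_D = (1.89 − 0.376) / 10.2 = 0.148 mA.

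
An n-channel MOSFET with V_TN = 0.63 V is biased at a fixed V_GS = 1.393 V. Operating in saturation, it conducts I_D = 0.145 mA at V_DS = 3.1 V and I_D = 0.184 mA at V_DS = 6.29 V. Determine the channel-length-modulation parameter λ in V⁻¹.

λ = 0.114 V⁻¹

With V_GS fixed, I_D ∝ (1 + λ V_DS) in saturation, so I_D2/I_D1 = (1 + λ V_DS2)/(1 + λ V_DS1).
0.184/0.145 = 1.269 = (1 + 6.29 λ)/(1 + 3.1 λ).
Solving: λ (I_D1 V_DS2 − I_D2 V_DS1) = I_D2 − I_D1, so λ = (0.184 − 0.145) / (0.145 × 6.29 − 0.184 × 3.1) = 0.039 / 0.342 = 0.114 V⁻¹.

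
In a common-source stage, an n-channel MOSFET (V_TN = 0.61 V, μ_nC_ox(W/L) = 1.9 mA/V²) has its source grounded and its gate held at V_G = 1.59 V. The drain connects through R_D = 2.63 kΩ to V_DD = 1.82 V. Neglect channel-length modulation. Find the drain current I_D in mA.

I_D = 0.553 mA

V_GS = V_G = 1.59 V, so V_ov = 1.59 − 0.61 = 0.98 V.
Assume saturation: I_D = ½ k_n V_ov² = 0.5 × 1.9 × 0.98² = 0.912 mA, giving V_DS = V_DD − I_D R_D = 1.82 − 0.912 × 2.63 = -0.58 V.
But -0.58 V < V_ov = 0.98 V, so the device is actually in triode.
In triode I_D = k_n[V_ov V_DS − ½ V_DS²] and I_D = (V_DD − V_DS)/R_D. Equating: 2.5 V_DS² − 5.897 V_DS + 1.82 = 0, giving V_DS = 0.365 V (the root below V_ov).
I_D = (1.82 − 0.365) / 2.63 = 0.553 mA.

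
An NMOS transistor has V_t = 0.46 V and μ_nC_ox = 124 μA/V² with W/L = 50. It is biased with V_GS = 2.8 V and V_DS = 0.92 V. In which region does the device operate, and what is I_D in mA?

Triode; I_D = 10.7 mA

k_n = μ_nC_ox · (W/L) = 6.2 mA/V².
V_ov = V_GS − V_t = 2.8 − 0.46 = 2.34 V.
Since V_DS = 0.92 V < V_ov = 2.34 V, the device is in the triode region.
I_D = k_n [V_ov · V_DS − ½ V_DS²] = 6.2 × [2.34 × 0.92 − 0.5 × 0.92²] = 10.7 mA.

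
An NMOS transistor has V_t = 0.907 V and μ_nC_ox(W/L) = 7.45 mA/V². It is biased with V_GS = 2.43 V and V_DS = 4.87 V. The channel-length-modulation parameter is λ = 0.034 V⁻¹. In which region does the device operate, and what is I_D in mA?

V_ov = V_GS − V_t = 2.43 − 0.907 = 1.52 V.
Since V_DS = 4.87 V ≥ V_ov = 1.52 V, the device is in saturation.
I_D = ½ k_n V_ov² (1 + λ V_DS) = 0.5 × 7.45 × 1.52² × (1 + 0.034 × 4.87) = 10.1 mA.

Saturation; I_D = 10.1 mA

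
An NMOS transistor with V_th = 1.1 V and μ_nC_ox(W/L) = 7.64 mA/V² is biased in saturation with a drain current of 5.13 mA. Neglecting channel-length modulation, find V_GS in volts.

In saturation I_D = ½ k_n (V_GS − V_th)², so V_GS − V_th = √(2 I_D / k_n) = √(2 × 5.13 / 7.64) = 1.16 V.
V_GS = 1.1 + 1.16 = 2.26 V.

V_GS = 2.26 V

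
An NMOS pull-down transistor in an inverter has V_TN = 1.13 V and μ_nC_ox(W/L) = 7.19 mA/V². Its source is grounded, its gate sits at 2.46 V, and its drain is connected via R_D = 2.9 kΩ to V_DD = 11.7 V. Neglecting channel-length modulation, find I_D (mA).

I_D = 3.86 mA

V_GS = V_G = 2.46 V, so V_ov = 2.46 − 1.13 = 1.33 V.
Assume saturation: I_D = ½ k_n V_ov² = 0.5 × 7.19 × 1.33² = 6.36 mA, giving V_DS = V_DD − I_D R_D = 11.7 − 6.36 × 2.9 = -6.74 V.
But -6.74 V < V_ov = 1.33 V, so the device is actually in triode.
In triode I_D = k_n[V_ov V_DS − ½ V_DS²] and I_D = (V_DD − V_DS)/R_D. Equating: 10.4 V_DS² − 28.73 V_DS + 11.7 = 0, giving V_DS = 0.497 V (the root below V_ov).
I_D = (11.7 − 0.497) / 2.9 = 3.86 mA.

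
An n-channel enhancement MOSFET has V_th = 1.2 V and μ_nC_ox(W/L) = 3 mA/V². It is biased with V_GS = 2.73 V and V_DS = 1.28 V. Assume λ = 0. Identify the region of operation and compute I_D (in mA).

V_ov = V_GS − V_th = 2.73 − 1.2 = 1.53 V.
Since V_DS = 1.28 V < V_ov = 1.53 V, the device is in the triode region.
I_D = k_n [V_ov · V_DS − ½ V_DS²] = 3 × [1.53 × 1.28 − 0.5 × 1.28²] = 3.42 mA.

Triode; I_D = 3.42 mA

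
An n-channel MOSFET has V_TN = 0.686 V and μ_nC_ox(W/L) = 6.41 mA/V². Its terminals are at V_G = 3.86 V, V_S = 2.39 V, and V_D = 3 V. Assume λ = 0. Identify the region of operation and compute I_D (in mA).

V_GS = V_G − V_S = 3.86 − 2.39 = 1.47 V; V_DS = V_D − V_S = 3 − 2.39 = 0.61 V.
V_ov = V_GS − V_TN = 1.47 − 0.686 = 0.784 V.
Since V_DS = 0.61 V < V_ov = 0.784 V, the device is in the triode region.
I_D = k_n [V_ov · V_DS − ½ V_DS²] = 6.41 × [0.784 × 0.61 − 0.5 × 0.61²] = 1.87 mA.

Triode; I_D = 1.87 mA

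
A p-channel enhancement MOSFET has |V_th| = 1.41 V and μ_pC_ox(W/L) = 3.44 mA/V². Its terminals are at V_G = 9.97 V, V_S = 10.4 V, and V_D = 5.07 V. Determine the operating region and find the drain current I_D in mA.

V_SG = V_S − V_G = 10.4 − 9.97 = 0.43 V; V_SD = V_S − V_D = 10.4 − 5.07 = 5.33 V.
V_SG = 0.43 V < |V_th| = 1.41 V, so the transistor is in cutoff.

Cutoff; I_D = 0 mA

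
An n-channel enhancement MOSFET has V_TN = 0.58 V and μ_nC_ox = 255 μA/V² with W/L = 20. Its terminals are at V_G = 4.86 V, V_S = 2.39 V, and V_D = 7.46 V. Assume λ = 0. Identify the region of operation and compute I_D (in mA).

V_GS = V_G − V_S = 4.86 − 2.39 = 2.47 V; V_DS = V_D − V_S = 7.46 − 2.39 = 5.07 V.
k_n = μ_nC_ox · (W/L) = 5.1 mA/V².
V_ov = V_GS − V_TN = 2.47 − 0.58 = 1.89 V.
Since V_DS = 5.07 V ≥ V_ov = 1.89 V, the device is in saturation.
I_D = ½ k_n V_ov² = 0.5 × 5.1 × 1.89² = 9.11 mA.

Saturation; I_D = 9.11 mA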